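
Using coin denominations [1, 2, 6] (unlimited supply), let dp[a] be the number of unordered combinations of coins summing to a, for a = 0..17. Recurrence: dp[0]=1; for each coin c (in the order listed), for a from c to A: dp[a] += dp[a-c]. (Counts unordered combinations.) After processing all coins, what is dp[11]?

after  coin     0     1     2     3     4     5     6     7     8     9    10    11    12    13    14    15    16    17
          1     1     1     1     1     1     1     1     1     1     1     1     1     1     1     1     1     1     1
          2     1     1     2     2     3     3     4     4     5     5     6     6     7     7     8     8     9     9
          6     1     1     2     2     3     3     5     5     7     7     9     9    12    12    15    15    18    18

9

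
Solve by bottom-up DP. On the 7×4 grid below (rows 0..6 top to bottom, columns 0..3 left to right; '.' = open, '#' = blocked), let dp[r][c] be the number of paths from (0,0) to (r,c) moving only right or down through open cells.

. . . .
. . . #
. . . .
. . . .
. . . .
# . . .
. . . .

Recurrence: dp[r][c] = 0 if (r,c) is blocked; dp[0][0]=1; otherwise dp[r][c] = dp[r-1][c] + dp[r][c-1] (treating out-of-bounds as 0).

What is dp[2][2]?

r\c   0   1   2   3
  0   1   1   1   1
  1   1   2   3   0
  2   1   3   6   6
  3   1   4  10  16
  4   1   5  15  31
  5   0   5  20  51
  6   0   5  25  76

6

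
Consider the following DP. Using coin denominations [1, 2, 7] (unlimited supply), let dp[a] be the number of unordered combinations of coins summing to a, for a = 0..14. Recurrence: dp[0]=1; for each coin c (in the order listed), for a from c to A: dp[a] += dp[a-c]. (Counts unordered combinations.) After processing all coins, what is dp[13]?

after  coin     0     1     2     3     4     5     6     7     8     9    10    11    12    13    14
          1     1     1     1     1     1     1     1     1     1     1     1     1     1     1     1
          2     1     1     2     2     3     3     4     4     5     5     6     6     7     7     8
          7     1     1     2     2     3     3     4     5     6     7     8     9    10    11    13

11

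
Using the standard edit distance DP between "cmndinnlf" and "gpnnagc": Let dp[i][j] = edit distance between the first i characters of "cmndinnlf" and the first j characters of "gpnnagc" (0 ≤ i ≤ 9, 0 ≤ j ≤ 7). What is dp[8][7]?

   ''  g  p  n  n  a  g  c
''  0  1  2  3  4  5  6  7
 c  1  1  2  3  4  5  6  6
 m  2  2  2  3  4  5  6  7
 n  3  3  3  2  3  4  5  6
 d  4  4  4  3  3  4  5  6
 i  5  5  5  4  4  4  5  6
 n  6  6  6  5  4  5  5  6
 n  7  7  7  6  5  5  6  6
 l  8  8  8  7  6  6  6  7
 f  9  9  9  8  7  7  7  7

7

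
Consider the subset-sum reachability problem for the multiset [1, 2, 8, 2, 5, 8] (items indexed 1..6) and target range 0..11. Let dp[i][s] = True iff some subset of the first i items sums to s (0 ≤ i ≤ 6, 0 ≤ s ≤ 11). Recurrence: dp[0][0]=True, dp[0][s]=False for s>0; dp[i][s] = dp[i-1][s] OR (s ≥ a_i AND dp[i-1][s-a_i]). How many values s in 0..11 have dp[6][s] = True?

12

i\s   0   1   2   3   4   5   6   7   8   9  10  11
  0   T   F   F   F   F   F   F   F   F   F   F   F
  1   T   T   F   F   F   F   F   F   F   F   F   F
  2   T   T   T   T   F   F   F   F   F   F   F   F
  3   T   T   T   T   F   F   F   F   T   T   T   T
  4   T   T   T   T   T   T   F   F   T   T   T   T
  5   T   T   T   T   T   T   T   T   T   T   T   T
  6   T   T   T   T   T   T   T   T   T   T   T   T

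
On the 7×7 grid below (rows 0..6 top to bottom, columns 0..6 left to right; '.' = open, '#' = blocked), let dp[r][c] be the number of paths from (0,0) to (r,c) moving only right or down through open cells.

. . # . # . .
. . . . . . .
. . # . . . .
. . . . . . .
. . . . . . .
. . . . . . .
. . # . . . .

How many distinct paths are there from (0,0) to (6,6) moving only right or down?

r\c   0   1   2   3   4   5   6
  0   1   1   0   0   0   0   0
  1   1   2   2   2   2   2   2
  2   1   3   0   2   4   6   8
  3   1   4   4   6  10  16  24
  4   1   5   9  15  25  41  65
  5   1   6  15  30  55  96 161
  6   1   7   0  30  85 181 342

342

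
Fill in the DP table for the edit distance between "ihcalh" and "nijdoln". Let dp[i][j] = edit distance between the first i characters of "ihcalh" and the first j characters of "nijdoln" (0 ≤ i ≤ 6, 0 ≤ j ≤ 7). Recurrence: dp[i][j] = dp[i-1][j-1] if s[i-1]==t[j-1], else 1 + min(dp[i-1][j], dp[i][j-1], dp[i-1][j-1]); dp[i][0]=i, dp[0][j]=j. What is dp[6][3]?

6

   ''  n  i  j  d  o  l  n
''  0  1  2  3  4  5  6  7
 i  1  1  1  2  3  4  5  6
 h  2  2  2  2  3  4  5  6
 c  3  3  3  3  3  4  5  6
 a  4  4  4  4  4  4  5  6
 l  5  5  5  5  5  5  4  5
 h  6  6  6  6  6  6  5  5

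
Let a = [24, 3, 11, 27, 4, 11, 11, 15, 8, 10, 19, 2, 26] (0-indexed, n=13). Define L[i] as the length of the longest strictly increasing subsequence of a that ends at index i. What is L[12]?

   i    0    1    2    3    4    5    6    7    8    9   10   11   12
a[i]   24    3   11   27    4   11   11   15    8   10   19    2   26
L[i]    1    1    2    3    2    3    3    4    3    4    5    1    6

6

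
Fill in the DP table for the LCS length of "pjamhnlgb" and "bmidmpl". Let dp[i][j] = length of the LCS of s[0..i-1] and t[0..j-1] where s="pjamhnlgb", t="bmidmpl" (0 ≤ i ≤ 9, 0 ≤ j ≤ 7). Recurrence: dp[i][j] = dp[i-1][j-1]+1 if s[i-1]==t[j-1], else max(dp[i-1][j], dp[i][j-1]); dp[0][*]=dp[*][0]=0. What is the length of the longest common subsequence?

2

   ''  b  m  i  d  m  p  l
''  0  0  0  0  0  0  0  0
 p  0  0  0  0  0  0  1  1
 j  0  0  0  0  0  0  1  1
 a  0  0  0  0  0  0  1  1
 m  0  0  1  1  1  1  1  1
 h  0  0  1  1  1  1  1  1
 n  0  0  1  1  1  1  1  1
 l  0  0  1  1  1  1  1  2
 g  0  0  1  1  1  1  1  2
 b  0  1  1  1  1  1  1  2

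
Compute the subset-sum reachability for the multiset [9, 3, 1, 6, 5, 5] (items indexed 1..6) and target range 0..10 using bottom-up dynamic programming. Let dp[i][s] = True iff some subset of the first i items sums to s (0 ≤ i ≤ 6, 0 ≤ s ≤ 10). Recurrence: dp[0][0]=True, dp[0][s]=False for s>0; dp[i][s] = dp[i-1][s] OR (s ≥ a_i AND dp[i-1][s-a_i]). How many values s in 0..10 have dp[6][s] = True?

i\s   0   1   2   3   4   5   6   7   8   9  10
  0   T   F   F   F   F   F   F   F   F   F   F
  1   T   F   F   F   F   F   F   F   F   T   F
  2   T   F   F   T   F   F   F   F   F   T   F
  3   T   T   F   T   T   F   F   F   F   T   T
  4   T   T   F   T   T   F   T   T   F   T   T
  5   T   T   F   T   T   T   T   T   T   T   T
  6   T   T   F   T   T   T   T   T   T   T   T

10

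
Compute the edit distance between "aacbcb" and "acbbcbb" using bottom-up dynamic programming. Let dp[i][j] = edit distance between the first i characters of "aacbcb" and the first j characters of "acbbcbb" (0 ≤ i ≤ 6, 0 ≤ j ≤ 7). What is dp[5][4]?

   ''  a  c  b  b  c  b  b
''  0  1  2  3  4  5  6  7
 a  1  0  1  2  3  4  5  6
 a  2  1  1  2  3  4  5  6
 c  3  2  1  2  3  3  4  5
 b  4  3  2  1  2  3  3  4
 c  5  4  3  2  2  2  3  4
 b  6  5  4  3  2  3  2  3

2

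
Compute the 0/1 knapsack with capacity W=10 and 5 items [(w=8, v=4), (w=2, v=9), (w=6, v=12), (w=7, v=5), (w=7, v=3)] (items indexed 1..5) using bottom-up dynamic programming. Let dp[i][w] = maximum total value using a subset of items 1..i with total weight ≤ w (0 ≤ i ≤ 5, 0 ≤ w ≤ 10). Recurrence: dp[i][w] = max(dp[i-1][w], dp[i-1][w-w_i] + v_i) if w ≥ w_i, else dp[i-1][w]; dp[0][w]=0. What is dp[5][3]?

i\w   0   1   2   3   4   5   6   7   8   9  10
  0   0   0   0   0   0   0   0   0   0   0   0
  1   0   0   0   0   0   0   0   0   4   4   4
  2   0   0   9   9   9   9   9   9   9   9  13
  3   0   0   9   9   9   9  12  12  21  21  21
  4   0   0   9   9   9   9  12  12  21  21  21
  5   0   0   9   9   9   9  12  12  21  21  21

9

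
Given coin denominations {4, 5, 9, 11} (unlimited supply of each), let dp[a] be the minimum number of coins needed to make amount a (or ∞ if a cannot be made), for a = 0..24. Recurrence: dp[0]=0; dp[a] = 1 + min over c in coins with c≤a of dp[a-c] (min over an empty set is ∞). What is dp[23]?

 a  0  1  2  3  4  5  6  7  8  9 10 11 12 13 14 15 16 17 18 19 20 21 22 23 24
dp  0  -  -  -  1  1  -  -  2  1  2  1  3  2  2  2  2  3  2  3  2  3  2  3  3
(- denotes ∞ / unreachable)

3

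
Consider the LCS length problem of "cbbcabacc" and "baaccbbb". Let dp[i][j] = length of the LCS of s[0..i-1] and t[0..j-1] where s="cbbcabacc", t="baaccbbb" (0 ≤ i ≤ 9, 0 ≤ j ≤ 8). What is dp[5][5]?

2

   ''  b  a  a  c  c  b  b  b
''  0  0  0  0  0  0  0  0  0
 c  0  0  0  0  1  1  1  1  1
 b  0  1  1  1  1  1  2  2  2
 b  0  1  1  1  1  1  2  3  3
 c  0  1  1  1  2  2  2  3  3
 a  0  1  2  2  2  2  2  3  3
 b  0  1  2  2  2  2  3  3  4
 a  0  1  2  3  3  3  3  3  4
 c  0  1  2  3  4  4  4  4  4
 c  0  1  2  3  4  5  5  5  5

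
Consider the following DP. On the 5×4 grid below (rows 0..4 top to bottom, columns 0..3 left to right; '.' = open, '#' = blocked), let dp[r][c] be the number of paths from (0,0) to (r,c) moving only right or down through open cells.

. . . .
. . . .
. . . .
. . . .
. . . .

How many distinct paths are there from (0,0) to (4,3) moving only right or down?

35

r\c   0   1   2   3
  0   1   1   1   1
  1   1   2   3   4
  2   1   3   6  10
  3   1   4  10  20
  4   1   5  15  35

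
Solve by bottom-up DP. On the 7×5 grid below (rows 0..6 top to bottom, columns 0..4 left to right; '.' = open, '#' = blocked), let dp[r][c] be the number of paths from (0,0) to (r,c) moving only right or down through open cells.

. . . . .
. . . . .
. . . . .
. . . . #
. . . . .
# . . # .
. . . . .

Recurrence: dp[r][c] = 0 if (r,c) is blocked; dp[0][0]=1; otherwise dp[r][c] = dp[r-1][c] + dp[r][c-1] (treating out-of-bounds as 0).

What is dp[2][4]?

15

r\c   0   1   2   3   4
  0   1   1   1   1   1
  1   1   2   3   4   5
  2   1   3   6  10  15
  3   1   4  10  20   0
  4   1   5  15  35  35
  5   0   5  20   0  35
  6   0   5  25  25  60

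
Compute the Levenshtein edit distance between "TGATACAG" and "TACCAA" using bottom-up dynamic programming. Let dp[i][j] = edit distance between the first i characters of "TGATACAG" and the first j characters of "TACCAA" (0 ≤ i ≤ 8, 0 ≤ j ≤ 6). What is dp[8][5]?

   ''  T  A  C  C  A  A
''  0  1  2  3  4  5  6
 T  1  0  1  2  3  4  5
 G  2  1  1  2  3  4  5
 A  3  2  1  2  3  3  4
 T  4  3  2  2  3  4  4
 A  5  4  3  3  3  3  4
 C  6  5  4  3  3  4  4
 A  7  6  5  4  4  3  4
 G  8  7  6  5  5  4  4

4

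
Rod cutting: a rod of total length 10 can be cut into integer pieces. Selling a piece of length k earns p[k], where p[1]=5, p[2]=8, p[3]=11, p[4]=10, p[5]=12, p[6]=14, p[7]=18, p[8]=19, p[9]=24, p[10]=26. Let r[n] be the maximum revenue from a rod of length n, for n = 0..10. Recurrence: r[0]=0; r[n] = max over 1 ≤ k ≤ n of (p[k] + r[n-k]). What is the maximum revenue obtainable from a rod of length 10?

   n    0    1    2    3    4    5    6    7    8    9   10
r[n]    0    5   10   15   20   25   30   35   40   45   50

50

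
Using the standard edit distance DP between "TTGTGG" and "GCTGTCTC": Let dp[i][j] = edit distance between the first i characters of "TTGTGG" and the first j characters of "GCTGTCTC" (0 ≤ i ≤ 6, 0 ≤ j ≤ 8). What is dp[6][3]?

5

   ''  G  C  T  G  T  C  T  C
''  0  1  2  3  4  5  6  7  8
 T  1  1  2  2  3  4  5  6  7
 T  2  2  2  2  3  3  4  5  6
 G  3  2  3  3  2  3  4  5  6
 T  4  3  3  3  3  2  3  4  5
 G  5  4  4  4  3  3  3  4  5
 G  6  5  5  5  4  4  4  4  5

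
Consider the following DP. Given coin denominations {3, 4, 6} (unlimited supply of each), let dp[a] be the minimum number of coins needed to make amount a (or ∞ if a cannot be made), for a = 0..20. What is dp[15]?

3

 a  0  1  2  3  4  5  6  7  8  9 10 11 12 13 14 15 16 17 18 19 20
dp  0  -  -  1  1  -  1  2  2  2  2  3  2  3  3  3  3  4  3  4  4
(- denotes ∞ / unreachable)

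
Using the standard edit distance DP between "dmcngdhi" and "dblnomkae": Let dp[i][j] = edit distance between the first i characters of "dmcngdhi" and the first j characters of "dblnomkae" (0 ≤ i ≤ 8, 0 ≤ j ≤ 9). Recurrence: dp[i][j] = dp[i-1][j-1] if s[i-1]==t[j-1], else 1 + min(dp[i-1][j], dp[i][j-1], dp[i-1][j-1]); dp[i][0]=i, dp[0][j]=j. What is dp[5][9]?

   ''  d  b  l  n  o  m  k  a  e
''  0  1  2  3  4  5  6  7  8  9
 d  1  0  1  2  3  4  5  6  7  8
 m  2  1  1  2  3  4  4  5  6  7
 c  3  2  2  2  3  4  5  5  6  7
 n  4  3  3  3  2  3  4  5  6  7
 g  5  4  4  4  3  3  4  5  6  7
 d  6  5  5  5  4  4  4  5  6  7
 h  7  6  6  6  5  5  5  5  6  7
 i  8  7  7  7  6  6  6  6  6  7

7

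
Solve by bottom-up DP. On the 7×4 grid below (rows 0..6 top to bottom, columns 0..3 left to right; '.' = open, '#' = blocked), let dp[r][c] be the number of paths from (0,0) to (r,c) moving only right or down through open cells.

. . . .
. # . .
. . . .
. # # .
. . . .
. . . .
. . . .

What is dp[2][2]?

2

r\c   0   1   2   3
  0   1   1   1   1
  1   1   0   1   2
  2   1   1   2   4
  3   1   0   0   4
  4   1   1   1   5
  5   1   2   3   8
  6   1   3   6  14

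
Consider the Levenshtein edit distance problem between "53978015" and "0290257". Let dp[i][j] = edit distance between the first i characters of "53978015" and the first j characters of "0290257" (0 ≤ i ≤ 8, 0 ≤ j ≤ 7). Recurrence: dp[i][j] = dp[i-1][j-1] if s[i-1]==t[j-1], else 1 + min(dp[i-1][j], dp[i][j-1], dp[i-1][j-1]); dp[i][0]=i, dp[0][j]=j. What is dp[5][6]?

5

   ''  0  2  9  0  2  5  7
''  0  1  2  3  4  5  6  7
 5  1  1  2  3  4  5  5  6
 3  2  2  2  3  4  5  6  6
 9  3  3  3  2  3  4  5  6
 7  4  4  4  3  3  4  5  5
 8  5  5  5  4  4  4  5  6
 0  6  5  6  5  4  5  5  6
 1  7  6  6  6  5  5  6  6
 5  8  7  7  7  6  6  5  6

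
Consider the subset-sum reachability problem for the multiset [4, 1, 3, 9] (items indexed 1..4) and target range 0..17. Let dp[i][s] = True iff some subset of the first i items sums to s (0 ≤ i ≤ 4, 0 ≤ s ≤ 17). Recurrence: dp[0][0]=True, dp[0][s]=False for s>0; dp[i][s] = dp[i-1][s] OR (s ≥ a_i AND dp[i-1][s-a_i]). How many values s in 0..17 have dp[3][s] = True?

i\s   0   1   2   3   4   5   6   7   8   9  10  11  12  13  14  15  16  17
  0   T   F   F   F   F   F   F   F   F   F   F   F   F   F   F   F   F   F
  1   T   F   F   F   T   F   F   F   F   F   F   F   F   F   F   F   F   F
  2   T   T   F   F   T   T   F   F   F   F   F   F   F   F   F   F   F   F
  3   T   T   F   T   T   T   F   T   T   F   F   F   F   F   F   F   F   F
  4   T   T   F   T   T   T   F   T   T   T   T   F   T   T   T   F   T   T

7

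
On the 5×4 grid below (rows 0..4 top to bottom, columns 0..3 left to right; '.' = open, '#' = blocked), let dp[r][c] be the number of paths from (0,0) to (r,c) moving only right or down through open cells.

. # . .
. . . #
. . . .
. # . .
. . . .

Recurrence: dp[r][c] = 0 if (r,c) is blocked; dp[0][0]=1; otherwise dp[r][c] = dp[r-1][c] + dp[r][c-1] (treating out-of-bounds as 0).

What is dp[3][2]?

r\c   0   1   2   3
  0   1   0   0   0
  1   1   1   1   0
  2   1   2   3   3
  3   1   0   3   6
  4   1   1   4  10

3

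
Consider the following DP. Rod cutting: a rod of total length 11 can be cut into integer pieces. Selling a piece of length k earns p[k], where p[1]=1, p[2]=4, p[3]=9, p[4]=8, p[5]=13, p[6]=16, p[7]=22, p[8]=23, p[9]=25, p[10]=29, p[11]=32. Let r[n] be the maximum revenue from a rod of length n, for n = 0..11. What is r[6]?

18

   n    0    1    2    3    4    5    6    7    8    9   10   11
r[n]    0    1    4    9   10   13   18   22   23   27   31   32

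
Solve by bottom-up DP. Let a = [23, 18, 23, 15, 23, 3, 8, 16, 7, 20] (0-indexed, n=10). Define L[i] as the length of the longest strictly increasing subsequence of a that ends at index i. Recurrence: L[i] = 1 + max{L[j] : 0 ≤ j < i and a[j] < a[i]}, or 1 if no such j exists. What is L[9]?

   i    0    1    2    3    4    5    6    7    8    9
a[i]   23   18   23   15   23    3    8   16    7   20
L[i]    1    1    2    1    2    1    2    3    2    4

4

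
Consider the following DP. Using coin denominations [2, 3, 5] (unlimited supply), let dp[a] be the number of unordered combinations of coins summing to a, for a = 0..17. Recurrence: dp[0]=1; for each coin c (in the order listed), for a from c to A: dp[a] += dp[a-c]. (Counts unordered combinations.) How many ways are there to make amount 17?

after  coin     0     1     2     3     4     5     6     7     8     9    10    11    12    13    14    15    16    17
          2     1     0     1     0     1     0     1     0     1     0     1     0     1     0     1     0     1     0
          3     1     0     1     1     1     1     2     1     2     2     2     2     3     2     3     3     3     3
          5     1     0     1     1     1     2     2     2     3     3     4     4     5     5     6     7     7     8

8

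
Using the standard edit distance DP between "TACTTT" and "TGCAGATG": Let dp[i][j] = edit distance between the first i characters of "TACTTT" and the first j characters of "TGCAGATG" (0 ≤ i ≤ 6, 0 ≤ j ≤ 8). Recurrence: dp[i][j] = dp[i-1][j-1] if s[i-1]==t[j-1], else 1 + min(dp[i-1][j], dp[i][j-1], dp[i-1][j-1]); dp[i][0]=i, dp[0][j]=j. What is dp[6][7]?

   ''  T  G  C  A  G  A  T  G
''  0  1  2  3  4  5  6  7  8
 T  1  0  1  2  3  4  5  6  7
 A  2  1  1  2  2  3  4  5  6
 C  3  2  2  1  2  3  4  5  6
 T  4  3  3  2  2  3  4  4  5
 T  5  4  4  3  3  3  4  4  5
 T  6  5  5  4  4  4  4  4  5

4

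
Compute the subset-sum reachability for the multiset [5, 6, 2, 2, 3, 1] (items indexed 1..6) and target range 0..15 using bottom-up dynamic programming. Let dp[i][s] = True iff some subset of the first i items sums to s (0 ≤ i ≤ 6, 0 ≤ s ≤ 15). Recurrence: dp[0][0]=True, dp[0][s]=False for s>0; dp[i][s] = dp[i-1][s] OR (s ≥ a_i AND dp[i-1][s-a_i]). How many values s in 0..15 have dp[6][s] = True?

i\s   0   1   2   3   4   5   6   7   8   9  10  11  12  13  14  15
  0   T   F   F   F   F   F   F   F   F   F   F   F   F   F   F   F
  1   T   F   F   F   F   T   F   F   F   F   F   F   F   F   F   F
  2   T   F   F   F   F   T   T   F   F   F   F   T   F   F   F   F
  3   T   F   T   F   F   T   T   T   T   F   F   T   F   T   F   F
  4   T   F   T   F   T   T   T   T   T   T   T   T   F   T   F   T
  5   T   F   T   T   T   T   T   T   T   T   T   T   T   T   T   T
  6   T   T   T   T   T   T   T   T   T   T   T   T   T   T   T   T

16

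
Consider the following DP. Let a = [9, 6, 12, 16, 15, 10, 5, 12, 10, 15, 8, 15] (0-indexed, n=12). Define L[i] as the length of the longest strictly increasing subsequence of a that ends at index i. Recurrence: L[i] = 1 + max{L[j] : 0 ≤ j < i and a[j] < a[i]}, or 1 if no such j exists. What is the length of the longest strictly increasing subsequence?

4

   i    0    1    2    3    4    5    6    7    8    9   10   11
a[i]    9    6   12   16   15   10    5   12   10   15    8   15
L[i]    1    1    2    3    3    2    1    3    2    4    2    4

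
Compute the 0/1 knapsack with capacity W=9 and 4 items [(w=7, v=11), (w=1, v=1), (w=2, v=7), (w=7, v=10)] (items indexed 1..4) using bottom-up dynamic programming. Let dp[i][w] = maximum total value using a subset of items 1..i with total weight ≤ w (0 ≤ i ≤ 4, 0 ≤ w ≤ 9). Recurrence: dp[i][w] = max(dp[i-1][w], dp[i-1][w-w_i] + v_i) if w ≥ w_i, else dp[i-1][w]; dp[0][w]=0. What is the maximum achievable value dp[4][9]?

i\w   0   1   2   3   4   5   6   7   8   9
  0   0   0   0   0   0   0   0   0   0   0
  1   0   0   0   0   0   0   0  11  11  11
  2   0   1   1   1   1   1   1  11  12  12
  3   0   1   7   8   8   8   8  11  12  18
  4   0   1   7   8   8   8   8  11  12  18

18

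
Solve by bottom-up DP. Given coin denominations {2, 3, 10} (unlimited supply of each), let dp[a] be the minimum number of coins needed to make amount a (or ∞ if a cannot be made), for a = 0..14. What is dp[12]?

2

 a  0  1  2  3  4  5  6  7  8  9 10 11 12 13 14
dp  0  -  1  1  2  2  2  3  3  3  1  4  2  2  3
(- denotes ∞ / unreachable)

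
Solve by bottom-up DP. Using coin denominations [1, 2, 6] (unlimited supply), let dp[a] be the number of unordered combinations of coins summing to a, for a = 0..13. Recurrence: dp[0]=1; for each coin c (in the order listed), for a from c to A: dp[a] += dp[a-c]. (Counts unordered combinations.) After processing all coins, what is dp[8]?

7

after  coin     0     1     2     3     4     5     6     7     8     9    10    11    12    13
          1     1     1     1     1     1     1     1     1     1     1     1     1     1     1
          2     1     1     2     2     3     3     4     4     5     5     6     6     7     7
          6     1     1     2     2     3     3     5     5     7     7     9     9    12    12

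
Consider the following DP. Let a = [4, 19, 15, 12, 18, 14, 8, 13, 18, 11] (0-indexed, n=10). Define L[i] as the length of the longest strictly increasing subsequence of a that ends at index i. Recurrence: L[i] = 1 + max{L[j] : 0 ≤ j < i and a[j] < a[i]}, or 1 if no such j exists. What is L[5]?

   i    0    1    2    3    4    5    6    7    8    9
a[i]    4   19   15   12   18   14    8   13   18   11
L[i]    1    2    2    2    3    3    2    3    4    3

3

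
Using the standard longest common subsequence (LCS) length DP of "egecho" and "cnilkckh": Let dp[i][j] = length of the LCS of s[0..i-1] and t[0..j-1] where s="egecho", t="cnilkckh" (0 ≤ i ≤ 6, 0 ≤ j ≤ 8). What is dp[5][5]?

1

   ''  c  n  i  l  k  c  k  h
''  0  0  0  0  0  0  0  0  0
 e  0  0  0  0  0  0  0  0  0
 g  0  0  0  0  0  0  0  0  0
 e  0  0  0  0  0  0  0  0  0
 c  0  1  1  1  1  1  1  1  1
 h  0  1  1  1  1  1  1  1  2
 o  0  1  1  1  1  1  1  1  2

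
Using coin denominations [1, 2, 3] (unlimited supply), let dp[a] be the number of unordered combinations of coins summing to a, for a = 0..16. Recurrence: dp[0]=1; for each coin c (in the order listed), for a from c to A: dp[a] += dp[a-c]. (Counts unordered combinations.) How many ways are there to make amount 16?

30

after  coin     0     1     2     3     4     5     6     7     8     9    10    11    12    13    14    15    16
          1     1     1     1     1     1     1     1     1     1     1     1     1     1     1     1     1     1
          2     1     1     2     2     3     3     4     4     5     5     6     6     7     7     8     8     9
          3     1     1     2     3     4     5     7     8    10    12    14    16    19    21    24    27    30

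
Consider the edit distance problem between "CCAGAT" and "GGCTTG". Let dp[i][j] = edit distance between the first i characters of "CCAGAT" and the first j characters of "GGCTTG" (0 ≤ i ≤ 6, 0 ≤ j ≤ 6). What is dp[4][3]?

   ''  G  G  C  T  T  G
''  0  1  2  3  4  5  6
 C  1  1  2  2  3  4  5
 C  2  2  2  2  3  4  5
 A  3  3  3  3  3  4  5
 G  4  3  3  4  4  4  4
 A  5  4  4  4  5  5  5
 T  6  5  5  5  4  5  6

4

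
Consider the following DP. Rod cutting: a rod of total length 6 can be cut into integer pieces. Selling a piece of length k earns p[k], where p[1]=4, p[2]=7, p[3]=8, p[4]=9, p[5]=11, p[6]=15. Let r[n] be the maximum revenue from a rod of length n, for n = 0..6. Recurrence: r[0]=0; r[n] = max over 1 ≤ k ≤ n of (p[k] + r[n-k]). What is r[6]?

   n    0    1    2    3    4    5    6
r[n]    0    4    8   12   16   20   24

24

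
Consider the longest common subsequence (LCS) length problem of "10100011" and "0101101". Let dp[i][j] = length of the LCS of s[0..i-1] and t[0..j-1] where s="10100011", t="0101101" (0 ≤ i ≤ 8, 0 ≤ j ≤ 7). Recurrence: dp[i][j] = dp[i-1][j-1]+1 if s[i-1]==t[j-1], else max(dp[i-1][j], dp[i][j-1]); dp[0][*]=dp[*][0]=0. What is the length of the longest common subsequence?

   ''  0  1  0  1  1  0  1
''  0  0  0  0  0  0  0  0
 1  0  0  1  1  1  1  1  1
 0  0  1  1  2  2  2  2  2
 1  0  1  2  2  3  3  3  3
 0  0  1  2  3  3  3  4  4
 0  0  1  2  3  3  3  4  4
 0  0  1  2  3  3  3  4  4
 1  0  1  2  3  4  4  4  5
 1  0  1  2  3  4  5  5  5

5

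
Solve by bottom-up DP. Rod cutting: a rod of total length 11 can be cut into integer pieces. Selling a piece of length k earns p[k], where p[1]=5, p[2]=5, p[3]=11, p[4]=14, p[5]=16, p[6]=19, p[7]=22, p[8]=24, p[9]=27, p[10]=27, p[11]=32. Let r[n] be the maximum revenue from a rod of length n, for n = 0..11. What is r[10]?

   n    0    1    2    3    4    5    6    7    8    9   10   11
r[n]    0    5   10   15   20   25   30   35   40   45   50   55

50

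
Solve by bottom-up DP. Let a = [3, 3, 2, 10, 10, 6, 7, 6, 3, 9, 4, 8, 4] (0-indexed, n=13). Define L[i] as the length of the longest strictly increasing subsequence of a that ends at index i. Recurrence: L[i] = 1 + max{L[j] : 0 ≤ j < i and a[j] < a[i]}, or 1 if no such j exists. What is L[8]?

2

   i    0    1    2    3    4    5    6    7    8    9   10   11   12
a[i]    3    3    2   10   10    6    7    6    3    9    4    8    4
L[i]    1    1    1    2    2    2    3    2    2    4    3    4    3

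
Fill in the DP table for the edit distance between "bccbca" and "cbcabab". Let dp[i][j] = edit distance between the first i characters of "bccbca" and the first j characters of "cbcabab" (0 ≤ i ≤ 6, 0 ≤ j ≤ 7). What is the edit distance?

   ''  c  b  c  a  b  a  b
''  0  1  2  3  4  5  6  7
 b  1  1  1  2  3  4  5  6
 c  2  1  2  1  2  3  4  5
 c  3  2  2  2  2  3  4  5
 b  4  3  2  3  3  2  3  4
 c  5  4  3  2  3  3  3  4
 a  6  5  4  3  2  3  3  4

4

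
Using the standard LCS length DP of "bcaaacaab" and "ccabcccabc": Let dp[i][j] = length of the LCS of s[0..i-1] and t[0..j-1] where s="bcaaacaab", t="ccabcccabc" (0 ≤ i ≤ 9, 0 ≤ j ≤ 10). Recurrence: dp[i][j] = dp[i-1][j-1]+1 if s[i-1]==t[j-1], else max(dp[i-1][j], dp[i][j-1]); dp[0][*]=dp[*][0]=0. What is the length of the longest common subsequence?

   ''  c  c  a  b  c  c  c  a  b  c
''  0  0  0  0  0  0  0  0  0  0  0
 b  0  0  0  0  1  1  1  1  1  1  1
 c  0  1  1  1  1  2  2  2  2  2  2
 a  0  1  1  2  2  2  2  2  3  3  3
 a  0  1  1  2  2  2  2  2  3  3  3
 a  0  1  1  2  2  2  2  2  3  3  3
 c  0  1  2  2  2  3  3  3  3  3  4
 a  0  1  2  3  3  3  3  3  4  4  4
 a  0  1  2  3  3  3  3  3  4  4  4
 b  0  1  2  3  4  4  4  4  4  5  5

5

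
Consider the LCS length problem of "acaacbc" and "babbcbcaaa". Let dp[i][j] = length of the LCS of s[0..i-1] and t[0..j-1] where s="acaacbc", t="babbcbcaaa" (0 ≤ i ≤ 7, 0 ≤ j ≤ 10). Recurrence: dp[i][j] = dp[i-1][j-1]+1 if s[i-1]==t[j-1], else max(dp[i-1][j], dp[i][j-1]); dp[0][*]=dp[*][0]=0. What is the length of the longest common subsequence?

4

   ''  b  a  b  b  c  b  c  a  a  a
''  0  0  0  0  0  0  0  0  0  0  0
 a  0  0  1  1  1  1  1  1  1  1  1
 c  0  0  1  1  1  2  2  2  2  2  2
 a  0  0  1  1  1  2  2  2  3  3  3
 a  0  0  1  1  1  2  2  2  3  4  4
 c  0  0  1  1  1  2  2  3  3  4  4
 b  0  1  1  2  2  2  3  3  3  4  4
 c  0  1  1  2  2  3  3  4  4  4  4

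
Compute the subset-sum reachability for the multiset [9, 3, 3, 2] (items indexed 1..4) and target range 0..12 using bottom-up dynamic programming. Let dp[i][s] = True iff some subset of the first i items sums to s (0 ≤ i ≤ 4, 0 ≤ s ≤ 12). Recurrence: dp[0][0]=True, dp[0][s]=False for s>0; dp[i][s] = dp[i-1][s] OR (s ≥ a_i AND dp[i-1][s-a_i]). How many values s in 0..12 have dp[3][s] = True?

i\s   0   1   2   3   4   5   6   7   8   9  10  11  12
  0   T   F   F   F   F   F   F   F   F   F   F   F   F
  1   T   F   F   F   F   F   F   F   F   T   F   F   F
  2   T   F   F   T   F   F   F   F   F   T   F   F   T
  3   T   F   F   T   F   F   T   F   F   T   F   F   T
  4   T   F   T   T   F   T   T   F   T   T   F   T   T

5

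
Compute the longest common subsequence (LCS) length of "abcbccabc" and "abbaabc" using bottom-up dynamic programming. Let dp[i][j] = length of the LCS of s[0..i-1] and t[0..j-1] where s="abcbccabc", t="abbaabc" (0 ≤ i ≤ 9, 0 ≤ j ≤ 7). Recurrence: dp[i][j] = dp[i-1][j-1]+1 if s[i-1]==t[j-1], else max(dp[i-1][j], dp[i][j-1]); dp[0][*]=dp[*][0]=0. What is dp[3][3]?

   ''  a  b  b  a  a  b  c
''  0  0  0  0  0  0  0  0
 a  0  1  1  1  1  1  1  1
 b  0  1  2  2  2  2  2  2
 c  0  1  2  2  2  2  2  3
 b  0  1  2  3  3  3  3  3
 c  0  1  2  3  3  3  3  4
 c  0  1  2  3  3  3  3  4
 a  0  1  2  3  4  4  4  4
 b  0  1  2  3  4  4  5  5
 c  0  1  2  3  4  4  5  6

2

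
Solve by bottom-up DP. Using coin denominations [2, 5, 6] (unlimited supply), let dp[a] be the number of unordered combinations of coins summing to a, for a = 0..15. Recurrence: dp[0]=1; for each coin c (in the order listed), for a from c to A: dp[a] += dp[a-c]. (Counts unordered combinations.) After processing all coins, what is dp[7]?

after  coin     0     1     2     3     4     5     6     7     8     9    10    11    12    13    14    15
          2     1     0     1     0     1     0     1     0     1     0     1     0     1     0     1     0
          5     1     0     1     0     1     1     1     1     1     1     2     1     2     1     2     2
          6     1     0     1     0     1     1     2     1     2     1     3     2     4     2     4     3

1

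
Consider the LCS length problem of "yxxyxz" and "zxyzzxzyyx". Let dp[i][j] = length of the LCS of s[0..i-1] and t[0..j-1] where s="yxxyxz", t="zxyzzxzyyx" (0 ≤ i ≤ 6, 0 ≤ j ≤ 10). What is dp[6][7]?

4

   ''  z  x  y  z  z  x  z  y  y  x
''  0  0  0  0  0  0  0  0  0  0  0
 y  0  0  0  1  1  1  1  1  1  1  1
 x  0  0  1  1  1  1  2  2  2  2  2
 x  0  0  1  1  1  1  2  2  2  2  3
 y  0  0  1  2  2  2  2  2  3  3  3
 x  0  0  1  2  2  2  3  3  3  3  4
 z  0  1  1  2  3  3  3  4  4  4  4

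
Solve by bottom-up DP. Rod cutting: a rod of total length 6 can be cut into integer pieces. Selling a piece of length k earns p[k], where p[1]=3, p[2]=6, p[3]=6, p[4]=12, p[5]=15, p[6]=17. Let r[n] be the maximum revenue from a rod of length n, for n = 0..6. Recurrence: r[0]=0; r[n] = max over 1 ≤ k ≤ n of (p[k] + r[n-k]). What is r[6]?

   n    0    1    2    3    4    5    6
r[n]    0    3    6    9   12   15   18

18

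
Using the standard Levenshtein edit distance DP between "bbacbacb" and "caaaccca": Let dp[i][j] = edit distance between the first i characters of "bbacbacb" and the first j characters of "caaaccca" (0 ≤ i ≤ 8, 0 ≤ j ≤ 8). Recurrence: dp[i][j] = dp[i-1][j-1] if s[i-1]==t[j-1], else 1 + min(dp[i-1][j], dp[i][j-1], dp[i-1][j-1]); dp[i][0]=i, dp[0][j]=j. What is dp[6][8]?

5

   ''  c  a  a  a  c  c  c  a
''  0  1  2  3  4  5  6  7  8
 b  1  1  2  3  4  5  6  7  8
 b  2  2  2  3  4  5  6  7  8
 a  3  3  2  2  3  4  5  6  7
 c  4  3  3  3  3  3  4  5  6
 b  5  4  4  4  4  4  4  5  6
 a  6  5  4  4  4  5  5  5  5
 c  7  6  5  5  5  4  5  5  6
 b  8  7  6  6  6  5  5  6  6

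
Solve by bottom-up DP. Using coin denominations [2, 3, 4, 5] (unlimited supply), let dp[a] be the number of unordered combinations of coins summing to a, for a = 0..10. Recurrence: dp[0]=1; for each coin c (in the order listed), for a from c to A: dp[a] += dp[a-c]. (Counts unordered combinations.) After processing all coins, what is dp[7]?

3

after  coin     0     1     2     3     4     5     6     7     8     9    10
          2     1     0     1     0     1     0     1     0     1     0     1
          3     1     0     1     1     1     1     2     1     2     2     2
          4     1     0     1     1     2     1     3     2     4     3     5
          5     1     0     1     1     2     2     3     3     5     5     7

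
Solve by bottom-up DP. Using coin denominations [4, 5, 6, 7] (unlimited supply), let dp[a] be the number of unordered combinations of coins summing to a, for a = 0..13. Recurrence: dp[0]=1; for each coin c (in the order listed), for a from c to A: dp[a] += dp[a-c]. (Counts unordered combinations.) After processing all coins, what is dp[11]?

after  coin     0     1     2     3     4     5     6     7     8     9    10    11    12    13
          4     1     0     0     0     1     0     0     0     1     0     0     0     1     0
          5     1     0     0     0     1     1     0     0     1     1     1     0     1     1
          6     1     0     0     0     1     1     1     0     1     1     2     1     2     1
          7     1     0     0     0     1     1     1     1     1     1     2     2     3     2

2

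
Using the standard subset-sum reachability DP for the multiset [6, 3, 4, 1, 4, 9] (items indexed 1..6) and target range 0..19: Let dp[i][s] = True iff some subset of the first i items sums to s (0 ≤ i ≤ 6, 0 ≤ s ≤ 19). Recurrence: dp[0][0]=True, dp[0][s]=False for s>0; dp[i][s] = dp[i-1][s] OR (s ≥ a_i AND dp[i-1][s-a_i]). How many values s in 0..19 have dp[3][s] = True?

i\s   0   1   2   3   4   5   6   7   8   9  10  11  12  13  14  15  16  17  18  19
  0   T   F   F   F   F   F   F   F   F   F   F   F   F   F   F   F   F   F   F   F
  1   T   F   F   F   F   F   T   F   F   F   F   F   F   F   F   F   F   F   F   F
  2   T   F   F   T   F   F   T   F   F   T   F   F   F   F   F   F   F   F   F   F
  3   T   F   F   T   T   F   T   T   F   T   T   F   F   T   F   F   F   F   F   F
  4   T   T   F   T   T   T   T   T   T   T   T   T   F   T   T   F   F   F   F   F
  5   T   T   F   T   T   T   T   T   T   T   T   T   T   T   T   T   F   T   T   F
  6   T   T   F   T   T   T   T   T   T   T   T   T   T   T   T   T   T   T   T   T

8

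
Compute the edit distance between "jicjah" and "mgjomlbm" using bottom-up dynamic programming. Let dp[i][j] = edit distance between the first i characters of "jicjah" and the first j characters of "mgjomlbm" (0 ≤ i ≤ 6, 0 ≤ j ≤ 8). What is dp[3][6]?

5

   ''  m  g  j  o  m  l  b  m
''  0  1  2  3  4  5  6  7  8
 j  1  1  2  2  3  4  5  6  7
 i  2  2  2  3  3  4  5  6  7
 c  3  3  3  3  4  4  5  6  7
 j  4  4  4  3  4  5  5  6  7
 a  5  5  5  4  4  5  6  6  7
 h  6  6  6  5  5  5  6  7  7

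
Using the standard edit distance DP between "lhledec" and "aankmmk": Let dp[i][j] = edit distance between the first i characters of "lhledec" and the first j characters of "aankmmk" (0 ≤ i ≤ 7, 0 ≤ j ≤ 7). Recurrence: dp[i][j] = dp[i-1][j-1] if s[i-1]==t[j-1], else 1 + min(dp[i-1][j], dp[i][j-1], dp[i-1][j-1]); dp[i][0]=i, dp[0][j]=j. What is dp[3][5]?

   ''  a  a  n  k  m  m  k
''  0  1  2  3  4  5  6  7
 l  1  1  2  3  4  5  6  7
 h  2  2  2  3  4  5  6  7
 l  3  3  3  3  4  5  6  7
 e  4  4  4  4  4  5  6  7
 d  5  5  5  5  5  5  6  7
 e  6  6  6  6  6  6  6  7
 c  7  7  7  7  7  7  7  7

5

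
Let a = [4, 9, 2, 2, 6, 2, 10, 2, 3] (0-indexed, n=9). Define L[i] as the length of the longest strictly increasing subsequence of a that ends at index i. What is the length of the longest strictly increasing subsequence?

   i    0    1    2    3    4    5    6    7    8
a[i]    4    9    2    2    6    2   10    2    3
L[i]    1    2    1    1    2    1    3    1    2

3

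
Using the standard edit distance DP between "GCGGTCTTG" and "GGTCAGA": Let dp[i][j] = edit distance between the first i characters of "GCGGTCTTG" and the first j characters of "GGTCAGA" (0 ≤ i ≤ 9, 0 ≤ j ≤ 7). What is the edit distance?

   ''  G  G  T  C  A  G  A
''  0  1  2  3  4  5  6  7
 G  1  0  1  2  3  4  5  6
 C  2  1  1  2  2  3  4  5
 G  3  2  1  2  3  3  3  4
 G  4  3  2  2  3  4  3  4
 T  5  4  3  2  3  4  4  4
 C  6  5  4  3  2  3  4  5
 T  7  6  5  4  3  3  4  5
 T  8  7  6  5  4  4  4  5
 G  9  8  7  6  5  5  4  5

5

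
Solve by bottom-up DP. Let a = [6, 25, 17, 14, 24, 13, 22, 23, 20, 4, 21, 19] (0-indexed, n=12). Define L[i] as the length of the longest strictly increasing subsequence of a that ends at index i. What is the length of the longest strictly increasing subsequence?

   i    0    1    2    3    4    5    6    7    8    9   10   11
a[i]    6   25   17   14   24   13   22   23   20    4   21   19
L[i]    1    2    2    2    3    2    3    4    3    1    4    3

4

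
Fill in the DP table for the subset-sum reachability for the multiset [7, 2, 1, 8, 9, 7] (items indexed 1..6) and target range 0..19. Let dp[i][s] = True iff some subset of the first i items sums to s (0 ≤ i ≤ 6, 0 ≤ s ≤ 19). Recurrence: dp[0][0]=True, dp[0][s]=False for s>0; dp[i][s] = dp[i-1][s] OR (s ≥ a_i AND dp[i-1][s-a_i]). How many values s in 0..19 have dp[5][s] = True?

i\s   0   1   2   3   4   5   6   7   8   9  10  11  12  13  14  15  16  17  18  19
  0   T   F   F   F   F   F   F   F   F   F   F   F   F   F   F   F   F   F   F   F
  1   T   F   F   F   F   F   F   T   F   F   F   F   F   F   F   F   F   F   F   F
  2   T   F   T   F   F   F   F   T   F   T   F   F   F   F   F   F   F   F   F   F
  3   T   T   T   T   F   F   F   T   T   T   T   F   F   F   F   F   F   F   F   F
  4   T   T   T   T   F   F   F   T   T   T   T   T   F   F   F   T   T   T   T   F
  5   T   T   T   T   F   F   F   T   T   T   T   T   T   F   F   T   T   T   T   T
  6   T   T   T   T   F   F   F   T   T   T   T   T   T   F   T   T   T   T   T   T

15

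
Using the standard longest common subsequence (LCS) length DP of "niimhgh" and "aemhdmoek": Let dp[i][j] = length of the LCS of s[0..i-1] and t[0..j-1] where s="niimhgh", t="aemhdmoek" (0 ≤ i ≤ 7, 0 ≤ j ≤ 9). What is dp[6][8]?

   ''  a  e  m  h  d  m  o  e  k
''  0  0  0  0  0  0  0  0  0  0
 n  0  0  0  0  0  0  0  0  0  0
 i  0  0  0  0  0  0  0  0  0  0
 i  0  0  0  0  0  0  0  0  0  0
 m  0  0  0  1  1  1  1  1  1  1
 h  0  0  0  1  2  2  2  2  2  2
 g  0  0  0  1  2  2  2  2  2  2
 h  0  0  0  1  2  2  2  2  2  2

2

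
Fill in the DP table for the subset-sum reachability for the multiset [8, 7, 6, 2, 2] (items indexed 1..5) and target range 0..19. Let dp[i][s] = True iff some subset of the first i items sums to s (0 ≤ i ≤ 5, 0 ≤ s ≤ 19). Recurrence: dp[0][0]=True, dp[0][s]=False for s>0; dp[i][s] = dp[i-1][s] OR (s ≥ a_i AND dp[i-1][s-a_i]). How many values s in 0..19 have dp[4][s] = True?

i\s   0   1   2   3   4   5   6   7   8   9  10  11  12  13  14  15  16  17  18  19
  0   T   F   F   F   F   F   F   F   F   F   F   F   F   F   F   F   F   F   F   F
  1   T   F   F   F   F   F   F   F   T   F   F   F   F   F   F   F   F   F   F   F
  2   T   F   F   F   F   F   F   T   T   F   F   F   F   F   F   T   F   F   F   F
  3   T   F   F   F   F   F   T   T   T   F   F   F   F   T   T   T   F   F   F   F
  4   T   F   T   F   F   F   T   T   T   T   T   F   F   T   T   T   T   T   F   F
  5   T   F   T   F   T   F   T   T   T   T   T   T   T   T   T   T   T   T   T   T

12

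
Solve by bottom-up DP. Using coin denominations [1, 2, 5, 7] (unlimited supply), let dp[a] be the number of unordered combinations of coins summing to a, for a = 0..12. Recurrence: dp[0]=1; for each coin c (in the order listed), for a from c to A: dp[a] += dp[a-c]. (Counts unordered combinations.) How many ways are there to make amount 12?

17

after  coin     0     1     2     3     4     5     6     7     8     9    10    11    12
          1     1     1     1     1     1     1     1     1     1     1     1     1     1
          2     1     1     2     2     3     3     4     4     5     5     6     6     7
          5     1     1     2     2     3     4     5     6     7     8    10    11    13
          7     1     1     2     2     3     4     5     7     8    10    12    14    17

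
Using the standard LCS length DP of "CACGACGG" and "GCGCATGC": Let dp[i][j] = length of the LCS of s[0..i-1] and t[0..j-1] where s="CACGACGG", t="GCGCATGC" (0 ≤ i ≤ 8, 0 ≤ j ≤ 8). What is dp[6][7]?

3

   ''  G  C  G  C  A  T  G  C
''  0  0  0  0  0  0  0  0  0
 C  0  0  1  1  1  1  1  1  1
 A  0  0  1  1  1  2  2  2  2
 C  0  0  1  1  2  2  2  2  3
 G  0  1  1  2  2  2  2  3  3
 A  0  1  1  2  2  3  3  3  3
 C  0  1  2  2  3  3  3  3  4
 G  0  1  2  3  3  3  3  4  4
 G  0  1  2  3  3  3  3  4  4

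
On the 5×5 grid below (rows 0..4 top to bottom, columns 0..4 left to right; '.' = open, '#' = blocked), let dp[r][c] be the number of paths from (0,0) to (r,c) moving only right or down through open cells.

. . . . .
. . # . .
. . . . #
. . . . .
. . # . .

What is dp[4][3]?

11

r\c   0   1   2   3   4
  0   1   1   1   1   1
  1   1   2   0   1   2
  2   1   3   3   4   0
  3   1   4   7  11  11
  4   1   5   0  11  22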